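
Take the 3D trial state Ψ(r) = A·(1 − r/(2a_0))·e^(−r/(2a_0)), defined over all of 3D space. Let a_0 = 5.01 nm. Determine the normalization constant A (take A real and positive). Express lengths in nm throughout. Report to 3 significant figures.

A ≈ 0.0178 nm^(-3/2)

Require ∫ |Ψ|² 4πr² dr = 1 over the whole domain.
The angular integral contributes 4π, leaving ∫₀^∞ r²|Ψ|² dr.
With ∫₀^∞ r^4 e^(−αr) dr = 4!/α^5, carrying out the integral gives A² · 8·π·a_0^3.
So A² = (8·π·a_0^3)^(−1).
Substituting a_0 = 5.01 gives A² = 0.0003164, so A = 0.01779.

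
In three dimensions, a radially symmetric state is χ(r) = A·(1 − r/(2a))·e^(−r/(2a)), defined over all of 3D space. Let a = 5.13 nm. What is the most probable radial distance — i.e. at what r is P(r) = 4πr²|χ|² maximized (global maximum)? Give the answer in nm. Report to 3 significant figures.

Set d/dr [P(r) = 4πr²|χ|²] = 0 and solve for r > 0.
This gives r = a·(√(5) + 3).
With a = 5.13, the most probable radial distance is 26.86 nm.

r ≈ 26.9 nm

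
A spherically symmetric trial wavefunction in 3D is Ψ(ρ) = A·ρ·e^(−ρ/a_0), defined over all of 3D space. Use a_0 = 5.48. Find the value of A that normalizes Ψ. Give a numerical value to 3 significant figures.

The normalization condition is ∫|Ψ|² 4πρ² dρ = 1 from 0 to ∞.
The angular integral contributes 4π, leaving ∫₀^∞ ρ²|Ψ|² dρ.
∫|Ψ|² 4πρ² dρ = A²·(3·π·a_0^5).
Setting this equal to 1 gives A² = 1/(3·π·a_0^5).
Plugging in a_0 = 5.48 yields A = 0.004634.

A ≈ 0.00463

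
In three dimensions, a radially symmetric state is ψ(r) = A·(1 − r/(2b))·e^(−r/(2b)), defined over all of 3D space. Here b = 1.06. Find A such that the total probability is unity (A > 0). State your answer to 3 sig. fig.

We need A² ∫|f|² 4πr² dr = 1, taking the integral from 0 to ∞.
In 3D with spherical symmetry the volume element is 4πr² dr.
Using ∫₀^∞ rⁿ e^(−αr) dr = n!/αⁿ⁺¹, the integral (without the A² prefactor) comes out to 8·π·b^3.
Hence A² = 1/[8·π·b^3].
With b = 1.06: A² = 0.03341 and A = 0.1828.

A ≈ 0.183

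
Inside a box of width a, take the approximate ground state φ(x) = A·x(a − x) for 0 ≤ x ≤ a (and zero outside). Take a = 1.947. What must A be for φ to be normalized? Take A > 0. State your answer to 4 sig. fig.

The normalization condition is ∫|φ|² dx = 1 from 0 to a.
Expanding the polynomial and integrating term by term, the integral (without the A² prefactor) comes out to a^5/30.
Hence A² = 1/[a^5/30].
With a = 1.947: A² = 1.0722 and A = 1.0355.

A ≈ 1.035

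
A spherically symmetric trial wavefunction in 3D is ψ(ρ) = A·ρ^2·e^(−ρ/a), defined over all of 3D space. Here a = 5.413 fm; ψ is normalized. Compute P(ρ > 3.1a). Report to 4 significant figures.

P = ∫ |ψ|² 4πρ² dρ over ρ > 3.1a.
The full normalization integral is A²·[45·π·a^7/2] = 1, fixing A².
Let u = ρ/a; then A², 4π and the length scale all cancel, so P = ∫_{3.1}^{∞} u^6·e^(-2·u) du ÷ ∫_{0}^{∞} u^6·e^(-2·u) du.
Using ∫ u^6·e^(-2·u) du = -(4·u^6 + 12·u^5 + 30·u^4 + 60·u^3 + 90·u^2 + 90·u + 45)·e^(-2·u)/8, the numerator is ≈ 3.22995 and the denominator is 45/8.
Taking the ratio yields P = 0.57421.

P ≈ 0.5742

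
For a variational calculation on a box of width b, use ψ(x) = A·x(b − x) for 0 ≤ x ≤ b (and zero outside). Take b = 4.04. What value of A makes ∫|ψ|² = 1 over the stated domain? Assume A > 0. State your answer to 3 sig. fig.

Require ∫ |ψ|² dx = 1 over the whole domain.
Expanding the polynomial and integrating term by term, ∫|ψ|² dx = A²·(b^5/30).
Hence A² = 1/[b^5/30].
With b = 4.04: A² = 0.02787 and A = 0.1670.

A ≈ 0.167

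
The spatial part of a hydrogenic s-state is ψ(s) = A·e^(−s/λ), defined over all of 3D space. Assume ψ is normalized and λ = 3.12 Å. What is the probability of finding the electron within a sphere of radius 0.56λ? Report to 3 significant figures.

With dV = 4πs²ds, the probability is ∫|ψ|² dV over s ≤ 0.56λ.
Normalization gives A² = 1/(π·λ^3).
In terms of u = s/λ (A², 4π and the length scale all cancel between numerator and denominator), P = [∫_{0}^{0.56} u^2·e^(-2·u) du] / [∫_{0}^{∞} u^2·e^(-2·u) du].
An antiderivative of u^2·e^(-2·u) is -(2·u^2 + 2·u + 1)·e^(-2·u)/4; evaluating from 0 to 0.56 gives 1/4 - 1717·e^(-28/25)/2500, while the full integral is 1/4.
Taking the ratio yields P = 0.1036.

P ≈ 0.104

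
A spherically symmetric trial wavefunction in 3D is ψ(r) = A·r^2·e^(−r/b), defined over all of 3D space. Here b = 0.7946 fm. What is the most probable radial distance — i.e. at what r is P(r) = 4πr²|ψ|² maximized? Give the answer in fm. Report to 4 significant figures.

r ≈ 2.384 fm

The maximum of P(r) = 4πr²|ψ|² occurs where its derivative vanishes.
Solving yields r = 3·b.
With b = 0.7946, the most probable radial distance is 2.3838 fm.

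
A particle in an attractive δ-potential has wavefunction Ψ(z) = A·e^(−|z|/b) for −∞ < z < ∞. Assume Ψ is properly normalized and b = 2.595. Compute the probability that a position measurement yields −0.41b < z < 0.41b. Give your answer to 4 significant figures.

P = ∫_{−0.41b}^{0.41b} |Ψ(z)|² dz.
With A² fixed by ∫|Ψ|² = 1, i.e. A² = (b)^(−1), substitute and integrate.
By symmetry take twice the z ≥ 0 contribution in numerator and denominator; the 2's cancel. Substituting u = z/b, A² and the length scale cancel in the ratio: P = ∫_{0}^{0.41} e^(-2·u) du / ∫_{0}^{∞} e^(-2·u) du.
An antiderivative of e^(-2·u) is -e^(-2·u)/2; evaluating from 0 to 0.41 gives 1/2 - e^(-41/50)/2, while the full integral is 1/2.
Taking the ratio, P = 0.55957.

P ≈ 0.5596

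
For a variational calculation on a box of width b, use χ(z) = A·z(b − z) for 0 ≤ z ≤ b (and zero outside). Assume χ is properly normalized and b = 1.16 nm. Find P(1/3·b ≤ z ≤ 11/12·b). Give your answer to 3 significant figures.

P ≈ 0.785

The probability is P = ∫ |χ|² dz over [1/3·b, 11/12·b].
The normalization integral ∫|χ|²dz over the whole domain equals b^5/30·A², and A² cancels in the ratio.
Substituting u = z/b, A² and the length scale cancel in the ratio: P = ∫_{1/3}^{11/12} u^2·(1 - u)^2 du / ∫_{0}^{1} u^2·(1 - u)^2 du.
With ∫ u^2·(1 - u)^2 du = u^3·(6·u^2 - 15·u + 10)/30 + C, the region integral is ≈ 0.026168 and the full one is 1/30.
Taking the ratio, P = 0.7850.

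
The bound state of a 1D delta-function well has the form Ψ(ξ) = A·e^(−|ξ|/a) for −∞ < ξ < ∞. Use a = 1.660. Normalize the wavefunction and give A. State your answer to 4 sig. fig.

Normalization requires ∫|Ψ|² dξ = 1, integrated from −∞ to ∞.
With ∫₀^∞ ξ^0 e^(−αξ) dξ = 0!/α^1, with Ψ = A·e^(−|ξ|/a), the integral evaluates to A²·[a].
Setting this equal to 1 gives A² = 1/(a).
With a = 1.660: A² = 0.60241 and A = 0.77615.

A ≈ 0.7762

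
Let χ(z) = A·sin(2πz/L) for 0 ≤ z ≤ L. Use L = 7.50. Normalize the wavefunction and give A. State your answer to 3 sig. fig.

Normalization requires ∫|χ|² dz = 1, integrated from 0 to L.
Using sin²θ = (1 − cos 2θ)/2, ∫|χ|² dz = A²·(L/2).
Setting this equal to 1 gives A² = 1/(L/2).
Plugging in L = 7.50 yields A = 0.5164.

A ≈ 0.516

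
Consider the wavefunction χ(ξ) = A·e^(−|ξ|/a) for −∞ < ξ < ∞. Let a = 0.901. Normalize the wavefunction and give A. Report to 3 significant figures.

Require ∫ |χ|² dξ = 1 over the whole domain.
The integral (without the A² prefactor) comes out to a.
Substituting a = 0.901 gives A² = 1.110, so A = 1.054.

A ≈ 1.05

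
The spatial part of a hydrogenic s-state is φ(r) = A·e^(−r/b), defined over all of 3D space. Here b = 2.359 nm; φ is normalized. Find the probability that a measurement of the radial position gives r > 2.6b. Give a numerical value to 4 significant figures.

P ≈ 0.1088

P = ∫ |φ|² 4πr² dr over r > 2.6b.
Normalization gives A² = 1/(π·b^3).
In terms of u = r/b (A², 4π and the length scale all cancel between numerator and denominator), P = [∫_{2.6}^{∞} u^2·e^(-2·u) du] / [∫_{0}^{∞} u^2·e^(-2·u) du].
Using ∫ u^2·e^(-2·u) du = -(2·u^2 + 2·u + 1)·e^(-2·u)/4, the numerator is 493·e^(-26/5)/100 and the denominator is 1/4.
Taking the ratio yields P = 0.10879.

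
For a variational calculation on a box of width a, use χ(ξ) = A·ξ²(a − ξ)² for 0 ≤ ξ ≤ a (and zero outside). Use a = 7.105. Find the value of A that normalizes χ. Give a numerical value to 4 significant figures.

Require ∫ |χ|² dξ = 1 over the whole domain.
The integral (without the A² prefactor) comes out to a^9/630.
Substituting a = 7.105 gives A² = 0.000013654, so A = 0.0036951.

A ≈ 0.003695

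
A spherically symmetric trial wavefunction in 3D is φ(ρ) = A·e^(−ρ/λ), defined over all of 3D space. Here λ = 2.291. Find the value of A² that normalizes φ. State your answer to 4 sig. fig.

A^2 ≈ 0.02647

Normalization requires ∫|φ|² 4πρ² dρ = 1, integrated from 0 to ∞.
(Spherical symmetry: dV = 4πρ² dρ.)
With ∫₀^∞ ρ^2 e^(−αρ) dρ = 2!/α^3, with φ = A·e^(−ρ/λ), the integral evaluates to A²·[π·λ^3].
So A² = (π·λ^3)^(−1).
With λ = 2.291: A² = 0.026471 and A = 0.16270.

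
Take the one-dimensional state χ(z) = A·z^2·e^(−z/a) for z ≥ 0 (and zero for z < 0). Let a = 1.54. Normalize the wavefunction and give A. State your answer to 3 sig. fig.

A ≈ 0.392

Require ∫ |χ|² dz = 1 over the whole domain.
Recall ∫₀^∞ z^m e^(−z/β) dz = m!·β^(m+1), carrying out the integral gives A² · 3·a^5/4.
Plugging in a = 1.54 yields A = 0.3923.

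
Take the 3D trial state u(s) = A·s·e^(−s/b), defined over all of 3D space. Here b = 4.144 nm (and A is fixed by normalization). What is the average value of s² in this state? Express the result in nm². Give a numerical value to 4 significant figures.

⟨s²⟩ = ∫ s^2 |u|² 4πs² ds over the full domain.
With ∫₀^∞ s^6 e^(−αs) ds = 6!/α^7, the ratio of the moment integral to the normalization integral gives ⟨s²⟩ = 15·b^2/2.
With b = 4.144, ⟨s^2⟩ = 128.80.

⟨s^2⟩ ≈ 128.8 nm^2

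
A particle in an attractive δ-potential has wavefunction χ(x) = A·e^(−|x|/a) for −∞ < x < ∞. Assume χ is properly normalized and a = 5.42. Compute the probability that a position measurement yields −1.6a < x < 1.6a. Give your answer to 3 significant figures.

P ≈ 0.959

The probability is P = ∫ |χ|² dx over [−1.6a, 1.6a].
The normalization integral ∫|χ|²dx over the whole domain equals a·A², and A² cancels in the ratio.
Both integrals are even about x = 0, so only the x ≥ 0 halves are needed (the factors of 2 cancel). Let u = x/a; then A² and the length scale cancel, so P = ∫_{0}^{1.6} e^(-2·u) du ÷ ∫_{0}^{∞} e^(-2·u) du.
With ∫ e^(-2·u) du = -e^(-2·u)/2 + C, the region integral is 1/2 - e^(-16/5)/2 and the full one is 1/2.
The result is P = 0.9592.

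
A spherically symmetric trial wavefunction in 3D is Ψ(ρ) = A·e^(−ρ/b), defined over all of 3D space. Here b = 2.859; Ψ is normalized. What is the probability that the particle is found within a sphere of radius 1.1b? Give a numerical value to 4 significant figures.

P ≈ 0.3773

With dV = 4πρ²dρ, the probability is ∫|Ψ|² dV over ρ ≤ 1.1b.
The full normalization integral is A²·[π·b^3] = 1, fixing A².
In terms of u = ρ/b (A², 4π and the length scale all cancel between numerator and denominator), P = [∫_{0}^{1.1} u^2·e^(-2·u) du] / [∫_{0}^{∞} u^2·e^(-2·u) du].
Using ∫ u^2·e^(-2·u) du = -(2·u^2 + 2·u + 1)·e^(-2·u)/4, the numerator is 1/4 - 281·e^(-11/5)/200 and the denominator is 1/4.
The region integral divided by the full integral gives P = 0.37729.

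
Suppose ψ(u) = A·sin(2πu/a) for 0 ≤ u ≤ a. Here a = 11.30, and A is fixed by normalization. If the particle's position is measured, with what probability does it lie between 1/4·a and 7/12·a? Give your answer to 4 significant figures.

P ≈ 0.2644

The probability is P = ∫ |ψ|² du over [1/4·a, 7/12·a].
Since A² = 1/(a/2), this is the region integral divided by the full normalization integral.
Substituting t = u/a, A² and the length scale cancel in the ratio: P = ∫_{1/4}^{7/12} sin(2·π·t)^2 dt / ∫_{0}^{1} sin(2·π·t)^2 dt.
An antiderivative of sin(2·π·t)^2 is t/2 - sin(4·π·t)/(8·π); evaluating from 1/4 to 7/12 gives -√(3)/(16·π) + 1/6, while the full integral is 1/2.
Taking the ratio, P = (-√(3)/8 + π/3)/π.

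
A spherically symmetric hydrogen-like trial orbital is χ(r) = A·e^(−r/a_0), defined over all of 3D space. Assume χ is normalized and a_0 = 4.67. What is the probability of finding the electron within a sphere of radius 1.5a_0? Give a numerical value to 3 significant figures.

Integrate the radial probability density 4πr²|χ|² over r ≤ 1.5a_0.
Normalization gives A² = 1/(π·a_0^3).
Let u = r/a_0; then A², 4π and the length scale all cancel, so P = ∫_{0}^{1.5} u^2·e^(-2·u) du ÷ ∫_{0}^{∞} u^2·e^(-2·u) du.
An antiderivative of u^2·e^(-2·u) is -(2·u^2 + 2·u + 1)·e^(-2·u)/4; evaluating from 0 to 1.5 gives 1/4 - 17·e^(-3)/8, while the full integral is 1/4.
This evaluates to P = 0.5768.

P ≈ 0.577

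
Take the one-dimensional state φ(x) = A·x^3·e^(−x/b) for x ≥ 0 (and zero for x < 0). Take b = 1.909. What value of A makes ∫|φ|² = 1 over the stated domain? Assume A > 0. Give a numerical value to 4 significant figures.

Require ∫ |φ|² dx = 1 over the whole domain.
Carrying out the integral gives A² · 45·b^7/8.
Setting this equal to 1 gives A² = 1/(45·b^7/8).
Substituting b = 1.909 gives A² = 0.0019241, so A = 0.043865.

A ≈ 0.04386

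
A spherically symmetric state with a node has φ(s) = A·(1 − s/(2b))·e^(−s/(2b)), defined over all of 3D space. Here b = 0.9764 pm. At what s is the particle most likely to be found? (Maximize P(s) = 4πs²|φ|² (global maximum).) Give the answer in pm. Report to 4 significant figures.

The maximum of P(s) = 4πs²|φ|² occurs where its derivative vanishes.
Solving yields s = b·(√(5) + 3).
With b = 0.9764, the most probable radial distance is 5.1125 pm.

s ≈ 5.112 pm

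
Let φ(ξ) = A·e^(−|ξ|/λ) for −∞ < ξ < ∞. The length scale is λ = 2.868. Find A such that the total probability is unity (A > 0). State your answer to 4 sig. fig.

The normalization condition is ∫|φ|² dξ = 1 from −∞ to ∞.
With φ = A·e^(−|ξ|/λ), the integral evaluates to A²·[λ].
So A² = (λ)^(−1).
With λ = 2.868: A² = 0.34868 and A = 0.59049.

A ≈ 0.5905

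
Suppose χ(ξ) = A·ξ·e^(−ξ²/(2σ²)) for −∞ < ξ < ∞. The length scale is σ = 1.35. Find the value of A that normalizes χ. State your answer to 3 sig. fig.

A ≈ 0.677

The normalization condition is ∫|χ|² dξ = 1 from −∞ to ∞.
With χ = A·ξ·e^(−ξ²/(2σ²)), the integral evaluates to A²·[√(π)·σ^3/2].
Hence A² = 1/[√(π)·σ^3/2].
Plugging in σ = 1.35 yields A = 0.6772.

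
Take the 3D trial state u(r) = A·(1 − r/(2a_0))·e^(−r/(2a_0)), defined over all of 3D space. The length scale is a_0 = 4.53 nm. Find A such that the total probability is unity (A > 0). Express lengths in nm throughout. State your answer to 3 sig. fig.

The normalization condition is ∫|u|² 4πr² dr = 1 from 0 to ∞.
(Spherical symmetry: dV = 4πr² dr.)
The integral (without the A² prefactor) comes out to 8·π·a_0^3.
Substituting a_0 = 4.53 gives A² = 0.0004280, so A = 0.02069.

A ≈ 0.0207 nm^(-3/2)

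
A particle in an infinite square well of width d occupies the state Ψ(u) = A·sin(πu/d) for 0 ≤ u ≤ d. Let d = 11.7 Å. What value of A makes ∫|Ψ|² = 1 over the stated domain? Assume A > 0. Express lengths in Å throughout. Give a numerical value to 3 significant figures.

Normalization requires ∫|Ψ|² du = 1, integrated from 0 to d.
With ∫₀^d sin²(nπu/d) du = d/2, with Ψ = A·sin(πu/d), the integral evaluates to A²·[d/2].
Hence A² = 1/[d/2].
With d = 11.7: A² = 0.1709 and A = 0.4134.

A ≈ 0.413 Å^(-1/2)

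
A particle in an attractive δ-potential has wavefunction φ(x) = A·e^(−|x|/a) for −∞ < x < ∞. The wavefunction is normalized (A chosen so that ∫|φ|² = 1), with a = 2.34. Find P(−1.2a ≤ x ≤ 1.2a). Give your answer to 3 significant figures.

P ≈ 0.909

The probability is P = ∫ |φ|² dx over [−1.2a, 1.2a].
With A² fixed by ∫|φ|² = 1, i.e. A² = (a)^(−1), substitute and integrate.
By symmetry take twice the x ≥ 0 contribution in numerator and denominator; the 2's cancel. Let u = x/a; then A² and the length scale cancel, so P = ∫_{0}^{1.2} e^(-2·u) du ÷ ∫_{0}^{∞} e^(-2·u) du.
With ∫ e^(-2·u) du = -e^(-2·u)/2 + C, the region integral is 1/2 - e^(-12/5)/2 and the full one is 1/2.
Taking the ratio, P = 0.9093.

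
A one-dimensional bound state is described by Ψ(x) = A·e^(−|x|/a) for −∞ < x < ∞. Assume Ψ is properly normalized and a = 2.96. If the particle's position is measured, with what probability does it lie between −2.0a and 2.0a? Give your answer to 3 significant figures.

P = ∫_{−2.0a}^{2.0a} |Ψ(x)|² dx.
Since A² = 1/(a), this is the region integral divided by the full normalization integral.
By symmetry take twice the x ≥ 0 contribution in numerator and denominator; the 2's cancel. Let u = x/a; then A² and the length scale cancel, so P = ∫_{0}^{2.0} e^(-2·u) du ÷ ∫_{0}^{∞} e^(-2·u) du.
With ∫ e^(-2·u) du = -e^(-2·u)/2 + C, the region integral is 1/2 - e^(-4)/2 and the full one is 1/2.
This works out to P = 0.9817.

P ≈ 0.982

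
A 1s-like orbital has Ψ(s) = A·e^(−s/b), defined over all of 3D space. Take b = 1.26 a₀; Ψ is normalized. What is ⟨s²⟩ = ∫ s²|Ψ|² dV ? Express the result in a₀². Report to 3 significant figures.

⟨s^2⟩ ≈ 4.76 a₀^2

⟨s²⟩ = ∫ s^2 |Ψ|² 4πs² ds over the full domain.
The ratio of the moment integral to the normalization integral gives ⟨s²⟩ = 3·b^2.
Putting b = 1.26 gives 4.763.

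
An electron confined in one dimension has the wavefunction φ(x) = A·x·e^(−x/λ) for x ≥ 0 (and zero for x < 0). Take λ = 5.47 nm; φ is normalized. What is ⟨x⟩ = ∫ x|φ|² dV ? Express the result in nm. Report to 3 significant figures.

⟨x⟩ ≈ 8.21 nm

The expectation value is the |φ|²-weighted average of x: ∫ x|φ|² dx.
Using ∫₀^∞ xⁿ e^(−αx) dx = n!/αⁿ⁺¹, evaluating both integrals, ⟨x⟩ = 3·λ/2.
Putting λ = 5.47 gives 8.205.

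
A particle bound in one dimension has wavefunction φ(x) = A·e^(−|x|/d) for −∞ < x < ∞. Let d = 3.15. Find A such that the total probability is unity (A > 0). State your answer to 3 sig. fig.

A ≈ 0.563

Require ∫ |φ|² dx = 1 over the whole domain.
With ∫₀^∞ x^0 e^(−αx) dx = 0!/α^1, carrying out the integral gives A² · d.
Plugging in d = 3.15 yields A = 0.5634.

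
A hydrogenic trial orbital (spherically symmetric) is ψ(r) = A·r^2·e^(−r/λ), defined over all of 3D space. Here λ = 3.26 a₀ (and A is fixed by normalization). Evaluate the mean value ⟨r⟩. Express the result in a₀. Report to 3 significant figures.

⟨r⟩ ≈ 11.4 a₀

The expectation value is the |ψ|²-weighted average of r: ∫ r|ψ|² 4πr² dr.
Recall ∫₀^∞ r^m e^(−r/β) dr = m!·β^(m+1), since the A² factors cancel between numerator and denominator, ⟨r⟩ = 7·λ/2.
Putting λ = 3.26 gives 11.41.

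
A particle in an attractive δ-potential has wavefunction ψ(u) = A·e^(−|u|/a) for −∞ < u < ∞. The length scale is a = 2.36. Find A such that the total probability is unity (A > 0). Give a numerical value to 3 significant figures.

A ≈ 0.651

Normalization requires ∫|ψ|² du = 1, integrated from −∞ to ∞.
Using ∫₀^∞ uⁿ e^(−αu) du = n!/αⁿ⁺¹, carrying out the integral gives A² · a.
With a = 2.36: A² = 0.4237 and A = 0.6509.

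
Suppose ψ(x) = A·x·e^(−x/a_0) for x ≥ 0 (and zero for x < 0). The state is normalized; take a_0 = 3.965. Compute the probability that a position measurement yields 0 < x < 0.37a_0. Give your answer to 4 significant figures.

P ≈ 0.03919

The probability is P = ∫ |ψ|² dx over [0, 0.37a_0].
With A² fixed by ∫|ψ|² = 1, i.e. A² = (a_0^3/4)^(−1), substitute and integrate.
Let u = x/a_0; then A² and the length scale cancel, so P = ∫_{0}^{0.37} u^2·e^(-2·u) du ÷ ∫_{0}^{∞} u^2·e^(-2·u) du.
With ∫ u^2·e^(-2·u) du = -(2·u^2 + 2·u + 1)·e^(-2·u)/4 + C, the region integral is ≈ 0.00979700 and the full one is 1/4.
Taking the ratio, P = 0.039188.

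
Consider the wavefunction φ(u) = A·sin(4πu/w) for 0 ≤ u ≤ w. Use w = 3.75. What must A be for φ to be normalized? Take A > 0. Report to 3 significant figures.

Normalization requires ∫|φ|² du = 1, integrated from 0 to w.
Using sin²θ = (1 − cos 2θ)/2, with φ = A·sin(4πu/w), the integral evaluates to A²·[w/2].
With w = 3.75: A² = 0.5333 and A = 0.7303.

A ≈ 0.730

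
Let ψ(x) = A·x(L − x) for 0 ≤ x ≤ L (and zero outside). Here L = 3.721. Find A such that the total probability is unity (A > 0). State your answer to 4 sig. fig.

A ≈ 0.2051

Require ∫ |ψ|² dx = 1 over the whole domain.
Expanding the polynomial and integrating term by term, the integral (without the A² prefactor) comes out to L^5/30.
So A² = (L^5/30)^(−1).
With L = 3.721: A² = 0.042056 and A = 0.20507.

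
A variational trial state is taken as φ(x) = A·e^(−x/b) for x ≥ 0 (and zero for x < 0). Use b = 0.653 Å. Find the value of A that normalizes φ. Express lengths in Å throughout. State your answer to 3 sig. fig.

Require ∫ |φ|² dx = 1 over the whole domain.
Carrying out the integral gives A² · b/2.
Substituting b = 0.653 gives A² = 3.063, so A = 1.750.

A ≈ 1.75 Å^(-1/2)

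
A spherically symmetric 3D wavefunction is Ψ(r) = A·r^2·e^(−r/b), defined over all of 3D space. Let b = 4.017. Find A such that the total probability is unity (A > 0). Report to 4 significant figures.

A ≈ 0.0009155

The normalization condition is ∫|Ψ|² 4πr² dr = 1 from 0 to ∞.
(Spherical symmetry: dV = 4πr² dr.)
With ∫₀^∞ r^6 e^(−αr) dr = 6!/α^7, ∫|Ψ|² 4πr² dr = A²·(45·π·b^7/2).
Hence A² = 1/[45·π·b^7/2].
With b = 4.017: A² = 8.3821E-7 and A = 0.00091554.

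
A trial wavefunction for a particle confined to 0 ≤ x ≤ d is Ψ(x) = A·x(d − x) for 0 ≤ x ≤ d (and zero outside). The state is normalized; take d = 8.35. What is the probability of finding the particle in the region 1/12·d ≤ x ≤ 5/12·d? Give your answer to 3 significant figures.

P ≈ 0.342

|Ψ|² is the probability density, so P = ∫_{1/12·d}^{5/12·d} |Ψ|² dx.
The normalization integral ∫|Ψ|²dx over the whole domain equals d^5/30·A², and A² cancels in the ratio.
Substituting u = x/d, A² and the length scale cancel in the ratio: P = ∫_{1/12}^{5/12} u^2·(1 - u)^2 du / ∫_{0}^{1} u^2·(1 - u)^2 du.
With ∫ u^2·(1 - u)^2 du = u^3·(6·u^2 - 15·u + 10)/30 + C, the region integral is ≈ 0.011384 and the full one is 1/30.
The result is P = 0.3415.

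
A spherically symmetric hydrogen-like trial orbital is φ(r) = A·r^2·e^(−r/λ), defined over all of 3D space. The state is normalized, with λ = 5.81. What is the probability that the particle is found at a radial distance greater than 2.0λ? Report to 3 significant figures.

P ≈ 0.889

Integrate the radial probability density 4πr²|φ|² over r > 2.0λ.
The full normalization integral is A²·[45·π·λ^7/2] = 1, fixing A².
In terms of u = r/λ (A², 4π and the length scale all cancel between numerator and denominator), P = [∫_{2.0}^{∞} u^6·e^(-2·u) du] / [∫_{0}^{∞} u^6·e^(-2·u) du].
Using ∫ u^6·e^(-2·u) du = -(4·u^6 + 12·u^5 + 30·u^4 + 60·u^3 + 90·u^2 + 90·u + 45)·e^(-2·u)/8, the numerator is 2185·e^(-4)/8 and the denominator is 45/8.
The region integral divided by the full integral gives P = 0.8893.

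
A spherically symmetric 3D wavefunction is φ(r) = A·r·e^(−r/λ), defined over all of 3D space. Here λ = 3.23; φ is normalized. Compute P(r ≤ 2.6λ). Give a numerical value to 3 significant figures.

With dV = 4πr²dr, the probability is ∫|φ|² dV over r ≤ 2.6λ.
A² is fixed by ∫₀^∞ 4πr²|φ|² dr = 1, i.e. A² = (3·π·λ^5)^(−1).
Let u = r/λ; then A², 4π and the length scale all cancel, so P = ∫_{0}^{2.6} u^4·e^(-2·u) du ÷ ∫_{0}^{∞} u^4·e^(-2·u) du.
An antiderivative of u^4·e^(-2·u) is -(u^4/2 + u^3 + 3·u^2/2 + 3·u/2 + 3/4)·e^(-2·u); evaluating from 0 to 2.6 gives ≈ 0.44540, while the full integral is 3/4.
The region integral divided by the full integral gives P = 0.5939.

P ≈ 0.594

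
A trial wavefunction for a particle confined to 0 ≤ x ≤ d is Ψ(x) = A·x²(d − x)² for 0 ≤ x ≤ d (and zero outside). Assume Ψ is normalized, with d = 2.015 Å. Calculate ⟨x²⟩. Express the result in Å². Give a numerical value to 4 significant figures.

⟨x^2⟩ ≈ 1.107 Å^2

By definition ⟨x²⟩ = ∫ x^2 |Ψ(x)|² dx.
Expanding the polynomial and integrating term by term, evaluating both integrals, ⟨x²⟩ = 3·d^2/11.
With d = 2.015, ⟨x^2⟩ = 1.1073.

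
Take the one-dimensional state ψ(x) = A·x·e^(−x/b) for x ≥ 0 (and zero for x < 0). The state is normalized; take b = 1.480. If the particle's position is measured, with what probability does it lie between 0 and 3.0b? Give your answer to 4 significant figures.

P ≈ 0.9380

P = ∫_{0}^{3.0b} |ψ(x)|² dx.
With A² fixed by ∫|ψ|² = 1, i.e. A² = (b^3/4)^(−1), substitute and integrate.
Let u = x/b; then A² and the length scale cancel, so P = ∫_{0}^{3.0} u^2·e^(-2·u) du ÷ ∫_{0}^{∞} u^2·e^(-2·u) du.
With ∫ u^2·e^(-2·u) du = -(2·u^2 + 2·u + 1)·e^(-2·u)/4 + C, the region integral is 1/4 - 25·e^(-6)/4 and the full one is 1/4.
Taking the ratio, P = 0.93803.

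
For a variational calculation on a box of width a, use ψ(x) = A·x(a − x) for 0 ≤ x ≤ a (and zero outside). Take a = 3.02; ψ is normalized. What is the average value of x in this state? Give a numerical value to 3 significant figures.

⟨x⟩ = ∫ x |ψ|² dx over the full domain.
The ratio of the moment integral to the normalization integral gives ⟨x⟩ = a/2.
With a = 3.02, ⟨x⟩ = 1.510.

⟨x⟩ ≈ 1.51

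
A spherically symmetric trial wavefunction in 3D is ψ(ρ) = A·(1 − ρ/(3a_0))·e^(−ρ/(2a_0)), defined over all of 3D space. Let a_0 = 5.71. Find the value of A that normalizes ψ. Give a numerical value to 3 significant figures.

Normalization requires ∫|ψ|² 4πρ² dρ = 1, integrated from 0 to ∞.
(Spherical symmetry: dV = 4πρ² dρ.)
Using ∫₀^∞ ρⁿ e^(−αρ) dρ = n!/αⁿ⁺¹, with ψ = A·(1 − ρ/(3a_0))·e^(−ρ/(2a_0)), the integral evaluates to A²·[8·π·a_0^3/3].
Hence A² = 1/[8·π·a_0^3/3].
Substituting a_0 = 5.71 gives A² = 0.0006412, so A = 0.02532.

A ≈ 0.0253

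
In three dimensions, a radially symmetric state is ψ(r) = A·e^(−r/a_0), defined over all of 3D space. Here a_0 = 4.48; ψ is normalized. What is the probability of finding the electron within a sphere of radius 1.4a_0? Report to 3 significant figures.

Integrate the radial probability density 4πr²|ψ|² over r ≤ 1.4a_0.
Normalization gives A² = 1/(π·a_0^3).
Substituting u = r/a_0, A², 4π and the length scale all cancel in the ratio: P = ∫_{0}^{1.4} u^2·e^(-2·u) du / ∫_{0}^{∞} u^2·e^(-2·u) du.
An antiderivative of u^2·e^(-2·u) is -(2·u^2 + 2·u + 1)·e^(-2·u)/4; evaluating from 0 to 1.4 gives 1/4 - 193·e^(-14/5)/100, while the full integral is 1/4.
This evaluates to P = 0.5305.

P ≈ 0.531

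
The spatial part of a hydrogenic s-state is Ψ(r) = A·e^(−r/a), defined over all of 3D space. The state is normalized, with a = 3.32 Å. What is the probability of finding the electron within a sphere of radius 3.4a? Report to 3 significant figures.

P = ∫ |Ψ|² 4πr² dr over r ≤ 3.4a.
Normalization gives A² = 1/(π·a^3).
Substituting u = r/a, A², 4π and the length scale all cancel in the ratio: P = ∫_{0}^{3.4} u^2·e^(-2·u) du / ∫_{0}^{∞} u^2·e^(-2·u) du.
An antiderivative of u^2·e^(-2·u) is -(2·u^2 + 2·u + 1)·e^(-2·u)/4; evaluating from 0 to 3.4 gives 1/4 - 773·e^(-34/5)/100, while the full integral is 1/4.
The region integral divided by the full integral gives P = 0.9656.

P ≈ 0.966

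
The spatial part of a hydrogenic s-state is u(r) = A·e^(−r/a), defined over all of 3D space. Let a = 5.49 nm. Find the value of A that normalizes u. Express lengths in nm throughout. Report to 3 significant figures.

Require ∫ |u|² 4πr² dr = 1 over the whole domain.
(Spherical symmetry: dV = 4πr² dr.)
With ∫₀^∞ r^2 e^(−αr) dr = 2!/α^3, with u = A·e^(−r/a), the integral evaluates to A²·[π·a^3].
So A² = (π·a^3)^(−1).
With a = 5.49: A² = 0.001924 and A = 0.04386.

A ≈ 0.0439 nm^(-3/2)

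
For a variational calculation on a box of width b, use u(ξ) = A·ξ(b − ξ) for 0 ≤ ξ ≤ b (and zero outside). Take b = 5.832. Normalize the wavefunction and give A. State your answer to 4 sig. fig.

Require ∫ |u|² dξ = 1 over the whole domain.
∫|u|² dξ = A²·(b^5/30).
Hence A² = 1/[b^5/30].
Plugging in b = 5.832 yields A = 0.066683.

A ≈ 0.06668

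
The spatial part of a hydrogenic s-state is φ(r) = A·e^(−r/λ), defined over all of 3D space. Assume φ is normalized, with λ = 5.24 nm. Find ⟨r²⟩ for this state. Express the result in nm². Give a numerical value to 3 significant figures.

⟨r²⟩ = ∫ r^2 |φ|² 4πr² dr over the full domain.
Since the A² factors cancel between numerator and denominator, ⟨r²⟩ = 3·λ^2.
Putting λ = 5.24 gives 82.37.

⟨r^2⟩ ≈ 82.4 nm^2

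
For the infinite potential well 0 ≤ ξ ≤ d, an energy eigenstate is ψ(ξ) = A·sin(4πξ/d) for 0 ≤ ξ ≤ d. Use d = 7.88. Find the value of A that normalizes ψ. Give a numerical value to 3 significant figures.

Normalization requires ∫|ψ|² dξ = 1, integrated from 0 to d.
Using sin²θ = (1 − cos 2θ)/2, ∫|ψ|² dξ = A²·(d/2).
So A² = (d/2)^(−1).
Plugging in d = 7.88 yields A = 0.5038.

A ≈ 0.504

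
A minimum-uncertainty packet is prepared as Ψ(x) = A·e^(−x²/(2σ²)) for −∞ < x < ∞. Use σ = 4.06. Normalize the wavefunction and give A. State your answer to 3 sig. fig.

Normalization requires ∫|Ψ|² dx = 1, integrated from −∞ to ∞.
With Ψ = A·e^(−x²/(2σ²)), the integral evaluates to A²·[√(π)·σ].
So A² = (√(π)·σ)^(−1).
Substituting σ = 4.06 gives A² = 0.1390, so A = 0.3728.

A ≈ 0.373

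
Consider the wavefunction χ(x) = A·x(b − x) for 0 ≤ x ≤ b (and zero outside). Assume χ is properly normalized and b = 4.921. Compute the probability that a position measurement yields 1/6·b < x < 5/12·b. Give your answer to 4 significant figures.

P ≈ 0.3111

P = ∫_{1/6·b}^{5/12·b} |χ(x)|² dx.
With A² fixed by ∫|χ|² = 1, i.e. A² = (b^5/30)^(−1), substitute and integrate.
Substituting u = x/b, A² and the length scale cancel in the ratio: P = ∫_{1/6}^{5/12} u^2·(1 - u)^2 du / ∫_{0}^{1} u^2·(1 - u)^2 du.
With ∫ u^2·(1 - u)^2 du = u^3·(6·u^2 - 15·u + 10)/30 + C, the region integral is ≈ 0.0103709 and the full one is 1/30.
This works out to P = 0.31113.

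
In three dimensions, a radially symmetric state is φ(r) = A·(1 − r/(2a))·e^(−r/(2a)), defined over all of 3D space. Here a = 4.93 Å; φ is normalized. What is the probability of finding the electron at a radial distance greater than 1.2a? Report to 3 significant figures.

With dV = 4πr²dr, the probability is ∫|φ|² dV over r > 1.2a.
A² is fixed by ∫₀^∞ 4πr²|φ|² dr = 1, i.e. A² = (8·π·a^3)^(−1).
Let u = r/a; then A², 4π and the length scale all cancel, so P = ∫_{1.2}^{∞} u^2·(1 - u/2)^2·e^(-u) du ÷ ∫_{0}^{∞} u^2·(1 - u/2)^2·e^(-u) du.
With ∫ u^2·(1 - u/2)^2·e^(-u) du = -(u^4/4 + u^2 + 2·u + 2)·e^(-u) + C, the region integral is 3974·e^(-6/5)/625 and the full one is 2.
The region integral divided by the full integral gives P = 0.9576.

P ≈ 0.958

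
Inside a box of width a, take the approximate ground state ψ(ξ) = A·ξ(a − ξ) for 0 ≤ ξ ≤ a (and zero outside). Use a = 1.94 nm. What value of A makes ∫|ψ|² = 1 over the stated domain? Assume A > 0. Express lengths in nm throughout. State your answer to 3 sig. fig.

A ≈ 1.04 nm^(-5/2)

The normalization condition is ∫|ψ|² dξ = 1 from 0 to a.
With ψ = A·ξ(a − ξ), the integral evaluates to A²·[a^5/30].
Hence A² = 1/[a^5/30].
With a = 1.94: A² = 1.092 and A = 1.045.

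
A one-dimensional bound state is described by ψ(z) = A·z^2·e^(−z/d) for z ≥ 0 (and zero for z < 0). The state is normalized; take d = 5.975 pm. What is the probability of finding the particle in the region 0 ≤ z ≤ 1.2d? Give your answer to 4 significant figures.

P ≈ 0.09587

P = ∫_{0}^{1.2d} |ψ(z)|² dz.
The normalization integral ∫|ψ|²dz over the whole domain equals 3·d^5/4·A², and A² cancels in the ratio.
Let u = z/d; then A² and the length scale cancel, so P = ∫_{0}^{1.2} u^4·e^(-2·u) du ÷ ∫_{0}^{∞} u^4·e^(-2·u) du.
Using ∫ u^4·e^(-2·u) du = -(u^4/2 + u^3 + 3·u^2/2 + 3·u/2 + 3/4)·e^(-2·u), the numerator is ≈ 0.0719014 and the denominator is 3/4.
This works out to P = 0.095869.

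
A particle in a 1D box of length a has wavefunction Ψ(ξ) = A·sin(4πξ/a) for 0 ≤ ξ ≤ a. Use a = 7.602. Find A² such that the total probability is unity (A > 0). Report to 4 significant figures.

The normalization condition is ∫|Ψ|² dξ = 1 from 0 to a.
∫|Ψ|² dξ = A²·(a/2).
So A² = (a/2)^(−1).
With a = 7.602: A² = 0.26309 and A = 0.51292.

A^2 ≈ 0.2631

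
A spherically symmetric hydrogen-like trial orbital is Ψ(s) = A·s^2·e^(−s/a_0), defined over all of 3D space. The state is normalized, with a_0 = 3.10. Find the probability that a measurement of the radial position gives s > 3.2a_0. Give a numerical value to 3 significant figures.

Integrate the radial probability density 4πs²|Ψ|² over s > 3.2a_0.
The full normalization integral is A²·[45·π·a_0^7/2] = 1, fixing A².
Substituting u = s/a_0, A², 4π and the length scale all cancel in the ratio: P = ∫_{3.2}^{∞} u^6·e^(-2·u) du / ∫_{0}^{∞} u^6·e^(-2·u) du.
Using ∫ u^6·e^(-2·u) du = -(4·u^6 + 12·u^5 + 30·u^4 + 60·u^3 + 90·u^2 + 90·u + 45)·e^(-2·u)/8, the numerator is ≈ 3.0506 and the denominator is 45/8.
The region integral divided by the full integral gives P = 0.5423.

P ≈ 0.542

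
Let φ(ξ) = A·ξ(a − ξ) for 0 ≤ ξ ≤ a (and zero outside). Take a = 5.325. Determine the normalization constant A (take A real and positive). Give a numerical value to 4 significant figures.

Require ∫ |φ|² dξ = 1 over the whole domain.
Expanding the polynomial and integrating term by term, carrying out the integral gives A² · a^5/30.
Setting this equal to 1 gives A² = 1/(a^5/30).
With a = 5.325: A² = 0.0070069 and A = 0.083707.

A ≈ 0.08371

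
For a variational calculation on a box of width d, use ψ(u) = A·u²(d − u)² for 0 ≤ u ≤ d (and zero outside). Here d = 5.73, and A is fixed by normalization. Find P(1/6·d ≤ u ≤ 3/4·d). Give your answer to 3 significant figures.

P = ∫_{1/6·d}^{3/4·d} |ψ(u)|² du.
With A² fixed by ∫|ψ|² = 1, i.e. A² = (d^9/630)^(−1), substitute and integrate.
In terms of t = u/d (A² and the length scale cancel between numerator and denominator), P = [∫_{1/6}^{3/4} t^4·(1 - t)^4 dt] / [∫_{0}^{1} t^4·(1 - t)^4 dt].
An antiderivative of t^4·(1 - t)^4 is t^5·(70·t^4 - 315·t^3 + 540·t^2 - 420·t + 126)/630; evaluating from 1/6 to 3/4 gives ≈ 0.0014954, while the full integral is 1/630.
This works out to P = 0.9421.

P ≈ 0.942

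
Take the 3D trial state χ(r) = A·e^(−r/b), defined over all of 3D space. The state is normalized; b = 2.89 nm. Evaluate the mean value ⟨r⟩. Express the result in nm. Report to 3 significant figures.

The expectation value is the |χ|²-weighted average of r: ∫ r|χ|² 4πr² dr.
With ∫₀^∞ r^3 e^(−αr) dr = 3!/α^4, evaluating both integrals, ⟨r⟩ = 3·b/2.
With b = 2.89, ⟨r⟩ = 4.335.

⟨r⟩ ≈ 4.34 nm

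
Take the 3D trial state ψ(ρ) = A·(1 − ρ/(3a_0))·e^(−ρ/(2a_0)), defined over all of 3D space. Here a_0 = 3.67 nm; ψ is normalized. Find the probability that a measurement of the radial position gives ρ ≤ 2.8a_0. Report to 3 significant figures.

P = ∫ |ψ|² 4πρ² dρ over ρ ≤ 2.8a_0.
The full normalization integral is A²·[8·π·a_0^3/3] = 1, fixing A².
Substituting u = ρ/a_0, A², 4π and the length scale all cancel in the ratio: P = ∫_{0}^{2.8} u^2·(1 - u/3)^2·e^(-u) du / ∫_{0}^{∞} u^2·(1 - u/3)^2·e^(-u) du.
An antiderivative of u^2·(1 - u/3)^2·e^(-u) is (-u^4 + 2·u^3 - 3·u^2 - 6·u - 6)·e^(-u)/9; evaluating from 0 to 2.8 gives ≈ 0.23504, while the full integral is 2/3.
Taking the ratio yields P = 0.3526.

P ≈ 0.353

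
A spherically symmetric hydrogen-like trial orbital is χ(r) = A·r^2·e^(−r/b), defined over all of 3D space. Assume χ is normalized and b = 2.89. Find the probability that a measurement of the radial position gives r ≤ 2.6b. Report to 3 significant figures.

With dV = 4πr²dr, the probability is ∫|χ|² dV over r ≤ 2.6b.
Normalization gives A² = 1/(45·π·b^7/2).
Let u = r/b; then A², 4π and the length scale all cancel, so P = ∫_{0}^{2.6} u^6·e^(-2·u) du ÷ ∫_{0}^{∞} u^6·e^(-2·u) du.
Using ∫ u^6·e^(-2·u) du = -(4·u^6 + 12·u^5 + 30·u^4 + 60·u^3 + 90·u^2 + 90·u + 45)·e^(-2·u)/8, the numerator is ≈ 1.5053 and the denominator is 45/8.
This evaluates to P = 0.2676.

P ≈ 0.268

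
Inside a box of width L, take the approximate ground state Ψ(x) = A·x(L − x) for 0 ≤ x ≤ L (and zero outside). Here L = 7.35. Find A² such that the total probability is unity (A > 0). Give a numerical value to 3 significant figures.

A^2 ≈ 0.00140

The normalization condition is ∫|Ψ|² dx = 1 from 0 to L.
Expanding the polynomial and integrating term by term, carrying out the integral gives A² · L^5/30.
Hence A² = 1/[L^5/30].
With L = 7.35: A² = 0.001399 and A = 0.03740.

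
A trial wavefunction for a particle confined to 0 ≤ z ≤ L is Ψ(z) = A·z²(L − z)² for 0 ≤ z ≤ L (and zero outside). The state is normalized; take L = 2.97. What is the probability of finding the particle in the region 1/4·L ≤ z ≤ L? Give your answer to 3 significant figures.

P ≈ 0.951

P = ∫_{1/4·L}^{L} |Ψ(z)|² dz.
With A² fixed by ∫|Ψ|² = 1, i.e. A² = (L^9/630)^(−1), substitute and integrate.
Substituting u = z/L, A² and the length scale cancel in the ratio: P = ∫_{1/4}^{1} u^4·(1 - u)^4 du / ∫_{0}^{1} u^4·(1 - u)^4 du.
Using ∫ u^4·(1 - u)^4 du = u^5·(70·u^4 - 315·u^3 + 540·u^2 - 420·u + 126)/630, the numerator is ≈ 0.0015096 and the denominator is 1/630.
Taking the ratio, P = 0.9511.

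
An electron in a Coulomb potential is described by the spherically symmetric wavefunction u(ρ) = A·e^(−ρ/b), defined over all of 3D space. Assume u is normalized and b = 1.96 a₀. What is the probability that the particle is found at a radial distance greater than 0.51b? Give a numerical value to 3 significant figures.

P ≈ 0.916

P = ∫ |u|² 4πρ² dρ over ρ > 0.51b.
Normalization gives A² = 1/(π·b^3).
In terms of t = ρ/b (A², 4π and the length scale all cancel between numerator and denominator), P = [∫_{0.51}^{∞} t^2·e^(-2·t) dt] / [∫_{0}^{∞} t^2·e^(-2·t) dt].
An antiderivative of t^2·e^(-2·t) is -(2·t^2 + 2·t + 1)·e^(-2·t)/4; evaluating from 0.51 to ∞ gives ≈ 0.22900, while the full integral is 1/4.
The region integral divided by the full integral gives P = 0.9160.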